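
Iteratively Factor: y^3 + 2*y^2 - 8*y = (y - 2)*(y^2 + 4*y) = y*(y - 2)*(y + 4)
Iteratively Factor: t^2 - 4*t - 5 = (t + 1)*(t - 5)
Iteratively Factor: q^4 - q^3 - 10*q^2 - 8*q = (q)*(q^3 - q^2 - 10*q - 8) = q*(q + 1)*(q^2 - 2*q - 8) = q*(q + 1)*(q + 2)*(q - 4)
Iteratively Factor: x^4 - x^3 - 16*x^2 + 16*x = (x - 1)*(x^3 - 16*x) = (x - 1)*(x + 4)*(x^2 - 4*x) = (x - 4)*(x - 1)*(x + 4)*(x)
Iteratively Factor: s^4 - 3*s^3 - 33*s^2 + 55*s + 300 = (s - 5)*(s^3 + 2*s^2 - 23*s - 60) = (s - 5)*(s + 3)*(s^2 - s - 20) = (s - 5)^2*(s + 3)*(s + 4)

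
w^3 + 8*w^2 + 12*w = w*(w + 2)*(w + 6)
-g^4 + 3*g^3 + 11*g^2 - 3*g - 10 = (g - 5)*(g + 2)*(-I*g - I)*(-I*g + I)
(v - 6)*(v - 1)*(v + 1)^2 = v^4 - 5*v^3 - 7*v^2 + 5*v + 6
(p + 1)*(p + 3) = p^2 + 4*p + 3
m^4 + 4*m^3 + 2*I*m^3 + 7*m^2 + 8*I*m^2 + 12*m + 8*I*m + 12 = (m + 2)^2*(m - I)*(m + 3*I)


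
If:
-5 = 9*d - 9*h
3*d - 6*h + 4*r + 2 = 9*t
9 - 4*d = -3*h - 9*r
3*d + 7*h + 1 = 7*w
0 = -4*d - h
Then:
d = -1/9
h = 4/9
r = -97/81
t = -469/729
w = 34/63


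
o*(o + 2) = o^2 + 2*o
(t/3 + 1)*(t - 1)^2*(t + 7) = t^4/3 + 8*t^3/3 + 2*t^2/3 - 32*t/3 + 7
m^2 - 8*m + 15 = (m - 5)*(m - 3)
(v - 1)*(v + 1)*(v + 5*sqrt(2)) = v^3 + 5*sqrt(2)*v^2 - v - 5*sqrt(2)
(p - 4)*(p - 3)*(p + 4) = p^3 - 3*p^2 - 16*p + 48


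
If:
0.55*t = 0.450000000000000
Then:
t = 0.82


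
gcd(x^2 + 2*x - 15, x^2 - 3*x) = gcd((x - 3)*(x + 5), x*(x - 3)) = x - 3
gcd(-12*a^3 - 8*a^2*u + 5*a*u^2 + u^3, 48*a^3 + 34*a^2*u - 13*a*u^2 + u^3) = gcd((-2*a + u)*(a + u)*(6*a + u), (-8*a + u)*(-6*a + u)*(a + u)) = a + u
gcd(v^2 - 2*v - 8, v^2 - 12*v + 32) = v - 4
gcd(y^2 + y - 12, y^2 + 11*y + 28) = y + 4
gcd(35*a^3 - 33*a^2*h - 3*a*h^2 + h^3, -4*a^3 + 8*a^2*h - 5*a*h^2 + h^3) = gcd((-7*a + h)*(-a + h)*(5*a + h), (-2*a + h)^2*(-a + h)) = a - h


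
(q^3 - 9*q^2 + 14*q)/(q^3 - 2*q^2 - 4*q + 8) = q*(q - 7)/(q^2 - 4)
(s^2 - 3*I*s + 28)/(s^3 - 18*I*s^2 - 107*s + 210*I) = (s + 4*I)/(s^2 - 11*I*s - 30)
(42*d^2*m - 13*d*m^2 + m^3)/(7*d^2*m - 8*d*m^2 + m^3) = (6*d - m)/(d - m)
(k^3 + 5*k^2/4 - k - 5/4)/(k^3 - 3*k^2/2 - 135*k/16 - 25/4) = 4*(k^2 - 1)/(4*k^2 - 11*k - 20)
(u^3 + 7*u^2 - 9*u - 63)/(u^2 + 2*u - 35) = (u^2 - 9)/(u - 5)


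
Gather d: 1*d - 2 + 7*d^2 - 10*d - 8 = 7*d^2 - 9*d - 10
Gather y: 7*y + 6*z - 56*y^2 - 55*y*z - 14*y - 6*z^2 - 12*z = -56*y^2 + y*(-55*z - 7) - 6*z^2 - 6*z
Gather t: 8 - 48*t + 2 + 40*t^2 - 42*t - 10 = 40*t^2 - 90*t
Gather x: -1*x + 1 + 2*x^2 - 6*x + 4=2*x^2 - 7*x + 5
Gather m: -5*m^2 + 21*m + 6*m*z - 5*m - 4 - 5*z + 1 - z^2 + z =-5*m^2 + m*(6*z + 16) - z^2 - 4*z - 3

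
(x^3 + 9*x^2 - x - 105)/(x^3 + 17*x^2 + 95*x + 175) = (x - 3)/(x + 5)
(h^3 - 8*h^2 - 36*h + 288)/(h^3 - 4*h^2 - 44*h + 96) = (h - 6)/(h - 2)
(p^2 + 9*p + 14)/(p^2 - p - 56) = (p + 2)/(p - 8)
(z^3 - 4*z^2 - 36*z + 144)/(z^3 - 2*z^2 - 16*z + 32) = (z^2 - 36)/(z^2 + 2*z - 8)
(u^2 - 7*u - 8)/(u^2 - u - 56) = (u + 1)/(u + 7)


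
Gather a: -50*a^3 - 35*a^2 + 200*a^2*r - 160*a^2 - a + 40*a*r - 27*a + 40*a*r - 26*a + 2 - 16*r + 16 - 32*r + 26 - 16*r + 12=-50*a^3 + a^2*(200*r - 195) + a*(80*r - 54) - 64*r + 56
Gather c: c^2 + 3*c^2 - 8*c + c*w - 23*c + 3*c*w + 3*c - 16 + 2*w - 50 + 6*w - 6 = 4*c^2 + c*(4*w - 28) + 8*w - 72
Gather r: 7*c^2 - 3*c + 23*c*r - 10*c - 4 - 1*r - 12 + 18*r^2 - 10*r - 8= 7*c^2 - 13*c + 18*r^2 + r*(23*c - 11) - 24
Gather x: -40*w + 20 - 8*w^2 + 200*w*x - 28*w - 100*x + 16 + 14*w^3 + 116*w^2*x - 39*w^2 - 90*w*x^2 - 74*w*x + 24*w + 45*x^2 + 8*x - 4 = 14*w^3 - 47*w^2 - 44*w + x^2*(45 - 90*w) + x*(116*w^2 + 126*w - 92) + 32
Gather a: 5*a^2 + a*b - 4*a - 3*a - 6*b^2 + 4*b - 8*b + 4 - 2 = 5*a^2 + a*(b - 7) - 6*b^2 - 4*b + 2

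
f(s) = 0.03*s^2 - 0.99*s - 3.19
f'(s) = 0.06*s - 0.99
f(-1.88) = -1.22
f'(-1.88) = -1.10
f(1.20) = -4.33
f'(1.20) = -0.92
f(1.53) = -4.63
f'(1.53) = -0.90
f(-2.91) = -0.06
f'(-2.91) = -1.16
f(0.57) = -3.74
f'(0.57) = -0.96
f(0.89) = -4.05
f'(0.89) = -0.94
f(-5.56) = 3.24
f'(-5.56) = -1.32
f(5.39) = -7.65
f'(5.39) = -0.67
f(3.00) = -5.89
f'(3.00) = -0.81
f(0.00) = -3.19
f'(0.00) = -0.99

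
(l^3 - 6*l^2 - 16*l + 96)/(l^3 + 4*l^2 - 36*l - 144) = (l - 4)/(l + 6)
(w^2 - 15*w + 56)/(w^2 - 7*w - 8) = (w - 7)/(w + 1)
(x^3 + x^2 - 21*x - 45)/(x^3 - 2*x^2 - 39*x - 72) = (x - 5)/(x - 8)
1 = 1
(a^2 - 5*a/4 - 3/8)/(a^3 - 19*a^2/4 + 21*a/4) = (8*a^2 - 10*a - 3)/(2*a*(4*a^2 - 19*a + 21))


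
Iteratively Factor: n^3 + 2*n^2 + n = (n + 1)*(n^2 + n) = n*(n + 1)*(n + 1)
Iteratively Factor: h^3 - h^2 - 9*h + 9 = (h - 1)*(h^2 - 9) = (h - 1)*(h + 3)*(h - 3)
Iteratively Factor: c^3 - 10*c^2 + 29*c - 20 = (c - 1)*(c^2 - 9*c + 20) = (c - 4)*(c - 1)*(c - 5)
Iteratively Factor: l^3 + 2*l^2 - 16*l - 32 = (l + 4)*(l^2 - 2*l - 8) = (l - 4)*(l + 4)*(l + 2)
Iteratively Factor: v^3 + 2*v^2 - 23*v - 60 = (v + 4)*(v^2 - 2*v - 15) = (v - 5)*(v + 4)*(v + 3)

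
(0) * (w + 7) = 0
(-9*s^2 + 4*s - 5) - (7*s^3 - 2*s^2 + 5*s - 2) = -7*s^3 - 7*s^2 - s - 3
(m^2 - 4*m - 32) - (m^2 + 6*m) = -10*m - 32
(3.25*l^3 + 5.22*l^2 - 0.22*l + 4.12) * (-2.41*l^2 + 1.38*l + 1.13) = -7.8325*l^5 - 8.0952*l^4 + 11.4063*l^3 - 4.3342*l^2 + 5.437*l + 4.6556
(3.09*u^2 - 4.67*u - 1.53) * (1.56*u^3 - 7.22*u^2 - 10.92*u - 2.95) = 4.8204*u^5 - 29.595*u^4 - 2.4122*u^3 + 52.9275*u^2 + 30.4841*u + 4.5135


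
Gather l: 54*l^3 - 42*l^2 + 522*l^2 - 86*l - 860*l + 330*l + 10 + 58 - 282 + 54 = 54*l^3 + 480*l^2 - 616*l - 160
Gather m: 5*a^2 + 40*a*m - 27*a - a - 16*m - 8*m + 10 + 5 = 5*a^2 - 28*a + m*(40*a - 24) + 15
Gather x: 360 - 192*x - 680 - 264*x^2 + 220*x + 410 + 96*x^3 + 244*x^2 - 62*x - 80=96*x^3 - 20*x^2 - 34*x + 10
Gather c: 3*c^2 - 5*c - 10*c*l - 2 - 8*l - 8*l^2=3*c^2 + c*(-10*l - 5) - 8*l^2 - 8*l - 2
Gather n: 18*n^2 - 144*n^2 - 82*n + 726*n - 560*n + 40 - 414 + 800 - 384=-126*n^2 + 84*n + 42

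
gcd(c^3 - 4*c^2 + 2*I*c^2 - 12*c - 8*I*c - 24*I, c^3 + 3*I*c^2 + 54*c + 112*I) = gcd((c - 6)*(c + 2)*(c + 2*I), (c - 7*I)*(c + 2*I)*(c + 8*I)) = c + 2*I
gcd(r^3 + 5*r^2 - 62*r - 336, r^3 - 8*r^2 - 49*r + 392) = r^2 - r - 56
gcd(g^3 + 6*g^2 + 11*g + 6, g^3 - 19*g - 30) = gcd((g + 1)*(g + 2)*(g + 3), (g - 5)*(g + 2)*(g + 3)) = g^2 + 5*g + 6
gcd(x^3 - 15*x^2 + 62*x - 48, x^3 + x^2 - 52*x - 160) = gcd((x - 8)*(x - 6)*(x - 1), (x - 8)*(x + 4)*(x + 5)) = x - 8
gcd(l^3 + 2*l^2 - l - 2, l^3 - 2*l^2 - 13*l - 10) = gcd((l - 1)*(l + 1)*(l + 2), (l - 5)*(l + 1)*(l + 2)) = l^2 + 3*l + 2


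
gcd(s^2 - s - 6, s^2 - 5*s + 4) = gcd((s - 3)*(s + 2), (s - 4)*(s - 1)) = 1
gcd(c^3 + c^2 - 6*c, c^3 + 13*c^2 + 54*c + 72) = c + 3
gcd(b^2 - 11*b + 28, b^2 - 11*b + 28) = b^2 - 11*b + 28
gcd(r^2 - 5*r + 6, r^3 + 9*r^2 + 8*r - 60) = r - 2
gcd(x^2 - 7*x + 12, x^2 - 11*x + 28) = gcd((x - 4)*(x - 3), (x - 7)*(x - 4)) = x - 4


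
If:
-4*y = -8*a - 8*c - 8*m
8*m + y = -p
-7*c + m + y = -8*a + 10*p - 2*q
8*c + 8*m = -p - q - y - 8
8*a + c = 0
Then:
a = 16/759 - 103*y/1518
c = 412*y/759 - 128/759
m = 19*y/759 + 112/759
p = -911*y/759 - 896/759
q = -3296*y/759 - 5048/759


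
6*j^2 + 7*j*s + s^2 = (j + s)*(6*j + s)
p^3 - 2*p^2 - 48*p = p*(p - 8)*(p + 6)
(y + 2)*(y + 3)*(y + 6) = y^3 + 11*y^2 + 36*y + 36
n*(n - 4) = n^2 - 4*n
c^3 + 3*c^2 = c^2*(c + 3)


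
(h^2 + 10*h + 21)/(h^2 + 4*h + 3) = (h + 7)/(h + 1)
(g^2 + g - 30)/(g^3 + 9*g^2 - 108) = (g - 5)/(g^2 + 3*g - 18)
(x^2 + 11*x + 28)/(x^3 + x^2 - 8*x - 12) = (x^2 + 11*x + 28)/(x^3 + x^2 - 8*x - 12)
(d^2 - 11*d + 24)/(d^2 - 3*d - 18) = (-d^2 + 11*d - 24)/(-d^2 + 3*d + 18)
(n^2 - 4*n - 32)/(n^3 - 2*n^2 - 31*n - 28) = (n - 8)/(n^2 - 6*n - 7)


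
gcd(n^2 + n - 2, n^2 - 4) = n + 2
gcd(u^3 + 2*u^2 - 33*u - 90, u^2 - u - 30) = u^2 - u - 30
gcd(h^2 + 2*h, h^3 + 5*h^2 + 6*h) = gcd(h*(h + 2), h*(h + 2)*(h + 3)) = h^2 + 2*h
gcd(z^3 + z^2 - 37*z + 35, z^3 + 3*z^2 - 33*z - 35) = z^2 + 2*z - 35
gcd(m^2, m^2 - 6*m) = m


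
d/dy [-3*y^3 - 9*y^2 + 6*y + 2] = -9*y^2 - 18*y + 6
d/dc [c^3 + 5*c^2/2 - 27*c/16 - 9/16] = 3*c^2 + 5*c - 27/16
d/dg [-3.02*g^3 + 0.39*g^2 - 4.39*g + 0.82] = -9.06*g^2 + 0.78*g - 4.39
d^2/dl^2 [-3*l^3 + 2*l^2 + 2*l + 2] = 4 - 18*l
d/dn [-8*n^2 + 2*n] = 2 - 16*n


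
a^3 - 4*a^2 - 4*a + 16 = (a - 4)*(a - 2)*(a + 2)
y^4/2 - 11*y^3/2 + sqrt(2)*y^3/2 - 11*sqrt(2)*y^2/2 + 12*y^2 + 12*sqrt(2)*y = y*(y/2 + sqrt(2)/2)*(y - 8)*(y - 3)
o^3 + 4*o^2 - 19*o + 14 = (o - 2)*(o - 1)*(o + 7)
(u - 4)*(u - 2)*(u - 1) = u^3 - 7*u^2 + 14*u - 8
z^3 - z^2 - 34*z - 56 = (z - 7)*(z + 2)*(z + 4)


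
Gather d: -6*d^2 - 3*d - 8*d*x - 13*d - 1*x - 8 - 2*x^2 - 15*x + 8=-6*d^2 + d*(-8*x - 16) - 2*x^2 - 16*x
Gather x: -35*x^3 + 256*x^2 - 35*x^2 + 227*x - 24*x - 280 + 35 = -35*x^3 + 221*x^2 + 203*x - 245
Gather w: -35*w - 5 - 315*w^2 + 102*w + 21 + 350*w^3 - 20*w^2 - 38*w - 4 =350*w^3 - 335*w^2 + 29*w + 12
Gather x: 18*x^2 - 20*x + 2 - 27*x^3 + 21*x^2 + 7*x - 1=-27*x^3 + 39*x^2 - 13*x + 1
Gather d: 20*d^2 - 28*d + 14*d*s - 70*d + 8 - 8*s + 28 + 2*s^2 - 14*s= 20*d^2 + d*(14*s - 98) + 2*s^2 - 22*s + 36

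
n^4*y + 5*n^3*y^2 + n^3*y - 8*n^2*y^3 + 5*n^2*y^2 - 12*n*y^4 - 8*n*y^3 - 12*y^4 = (n - 2*y)*(n + y)*(n + 6*y)*(n*y + y)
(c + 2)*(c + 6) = c^2 + 8*c + 12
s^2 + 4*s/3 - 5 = (s - 5/3)*(s + 3)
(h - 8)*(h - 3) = h^2 - 11*h + 24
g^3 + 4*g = g*(g - 2*I)*(g + 2*I)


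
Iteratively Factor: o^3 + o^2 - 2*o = (o)*(o^2 + o - 2) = o*(o - 1)*(o + 2)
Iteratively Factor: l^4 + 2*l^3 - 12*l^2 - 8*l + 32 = (l - 2)*(l^3 + 4*l^2 - 4*l - 16) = (l - 2)^2*(l^2 + 6*l + 8) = (l - 2)^2*(l + 2)*(l + 4)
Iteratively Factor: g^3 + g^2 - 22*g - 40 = (g - 5)*(g^2 + 6*g + 8) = (g - 5)*(g + 2)*(g + 4)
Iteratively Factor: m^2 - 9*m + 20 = (m - 4)*(m - 5)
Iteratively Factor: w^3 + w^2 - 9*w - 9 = (w + 3)*(w^2 - 2*w - 3) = (w + 1)*(w + 3)*(w - 3)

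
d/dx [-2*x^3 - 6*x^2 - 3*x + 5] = -6*x^2 - 12*x - 3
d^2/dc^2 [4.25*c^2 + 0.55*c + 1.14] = 8.50000000000000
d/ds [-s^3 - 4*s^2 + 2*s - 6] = -3*s^2 - 8*s + 2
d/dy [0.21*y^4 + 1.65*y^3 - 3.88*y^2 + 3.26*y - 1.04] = 0.84*y^3 + 4.95*y^2 - 7.76*y + 3.26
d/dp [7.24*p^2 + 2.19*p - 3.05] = 14.48*p + 2.19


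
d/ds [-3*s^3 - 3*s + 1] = -9*s^2 - 3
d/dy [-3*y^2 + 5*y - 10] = 5 - 6*y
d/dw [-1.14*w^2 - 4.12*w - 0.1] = -2.28*w - 4.12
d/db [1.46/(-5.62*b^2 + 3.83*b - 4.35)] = (16.4104*b - 5.5918)/(5.62*b^2 - 3.83*b + 4.35)^2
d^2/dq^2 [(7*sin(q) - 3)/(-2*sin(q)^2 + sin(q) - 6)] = (28*sin(q)^5 - 34*sin(q)^4 - 542*sin(q)^3 + 255*sin(q)^2 + 702*sin(q) - 150)/(-sin(q) - cos(2*q) + 7)^3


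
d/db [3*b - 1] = 3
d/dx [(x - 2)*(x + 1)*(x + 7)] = 3*x^2 + 12*x - 9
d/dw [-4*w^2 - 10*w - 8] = -8*w - 10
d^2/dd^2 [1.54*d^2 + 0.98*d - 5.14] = 3.08000000000000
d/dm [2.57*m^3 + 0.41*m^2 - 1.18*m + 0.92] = 7.71*m^2 + 0.82*m - 1.18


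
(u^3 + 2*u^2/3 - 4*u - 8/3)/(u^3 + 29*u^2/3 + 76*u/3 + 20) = (3*u^2 - 4*u - 4)/(3*u^2 + 23*u + 30)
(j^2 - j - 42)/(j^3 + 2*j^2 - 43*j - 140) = (j + 6)/(j^2 + 9*j + 20)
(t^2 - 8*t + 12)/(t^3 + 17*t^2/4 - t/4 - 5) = 4*(t^2 - 8*t + 12)/(4*t^3 + 17*t^2 - t - 20)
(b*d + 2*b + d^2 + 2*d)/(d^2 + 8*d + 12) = (b + d)/(d + 6)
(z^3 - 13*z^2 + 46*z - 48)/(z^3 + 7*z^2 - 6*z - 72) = (z^2 - 10*z + 16)/(z^2 + 10*z + 24)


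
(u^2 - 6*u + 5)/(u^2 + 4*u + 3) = (u^2 - 6*u + 5)/(u^2 + 4*u + 3)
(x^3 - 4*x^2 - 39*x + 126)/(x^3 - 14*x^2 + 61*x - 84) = (x + 6)/(x - 4)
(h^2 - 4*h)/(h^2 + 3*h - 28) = h/(h + 7)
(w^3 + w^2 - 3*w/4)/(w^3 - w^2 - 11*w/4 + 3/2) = w/(w - 2)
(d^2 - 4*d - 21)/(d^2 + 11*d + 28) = (d^2 - 4*d - 21)/(d^2 + 11*d + 28)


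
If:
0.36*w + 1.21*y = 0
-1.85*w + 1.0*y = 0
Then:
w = 0.00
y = 0.00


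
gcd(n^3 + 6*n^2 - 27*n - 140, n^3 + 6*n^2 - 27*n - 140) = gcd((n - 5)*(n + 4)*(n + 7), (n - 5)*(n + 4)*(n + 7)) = n^3 + 6*n^2 - 27*n - 140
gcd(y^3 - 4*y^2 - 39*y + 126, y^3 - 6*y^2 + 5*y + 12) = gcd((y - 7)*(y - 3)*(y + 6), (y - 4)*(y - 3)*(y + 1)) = y - 3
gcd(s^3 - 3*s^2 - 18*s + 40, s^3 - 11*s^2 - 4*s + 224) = s + 4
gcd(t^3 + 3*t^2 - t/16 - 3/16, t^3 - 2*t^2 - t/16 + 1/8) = t^2 - 1/16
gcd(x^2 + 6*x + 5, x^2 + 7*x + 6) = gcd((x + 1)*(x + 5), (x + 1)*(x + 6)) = x + 1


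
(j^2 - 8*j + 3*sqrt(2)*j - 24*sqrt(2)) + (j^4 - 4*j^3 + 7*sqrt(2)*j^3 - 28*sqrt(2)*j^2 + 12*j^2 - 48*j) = j^4 - 4*j^3 + 7*sqrt(2)*j^3 - 28*sqrt(2)*j^2 + 13*j^2 - 56*j + 3*sqrt(2)*j - 24*sqrt(2)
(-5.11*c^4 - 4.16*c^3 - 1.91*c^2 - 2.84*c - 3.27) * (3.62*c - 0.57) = -18.4982*c^5 - 12.1465*c^4 - 4.543*c^3 - 9.1921*c^2 - 10.2186*c + 1.8639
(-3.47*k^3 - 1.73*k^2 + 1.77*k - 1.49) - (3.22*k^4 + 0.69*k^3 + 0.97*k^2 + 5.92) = -3.22*k^4 - 4.16*k^3 - 2.7*k^2 + 1.77*k - 7.41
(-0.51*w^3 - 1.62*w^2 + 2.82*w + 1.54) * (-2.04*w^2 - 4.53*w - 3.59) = 1.0404*w^5 + 5.6151*w^4 + 3.4167*w^3 - 10.1004*w^2 - 17.1*w - 5.5286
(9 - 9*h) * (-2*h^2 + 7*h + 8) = 18*h^3 - 81*h^2 - 9*h + 72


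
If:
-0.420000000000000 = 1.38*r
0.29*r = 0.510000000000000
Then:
No Solution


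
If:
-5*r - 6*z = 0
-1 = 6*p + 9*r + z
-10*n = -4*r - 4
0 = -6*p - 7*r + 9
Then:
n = -106/35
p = 23/2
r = -60/7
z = 50/7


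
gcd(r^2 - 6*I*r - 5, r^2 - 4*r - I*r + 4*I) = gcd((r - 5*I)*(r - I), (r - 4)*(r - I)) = r - I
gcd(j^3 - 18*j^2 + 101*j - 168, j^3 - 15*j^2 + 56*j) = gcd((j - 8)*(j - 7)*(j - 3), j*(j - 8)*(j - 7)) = j^2 - 15*j + 56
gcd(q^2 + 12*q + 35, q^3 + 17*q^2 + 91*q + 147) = q + 7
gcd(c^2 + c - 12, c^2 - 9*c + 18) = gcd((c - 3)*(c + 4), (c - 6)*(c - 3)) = c - 3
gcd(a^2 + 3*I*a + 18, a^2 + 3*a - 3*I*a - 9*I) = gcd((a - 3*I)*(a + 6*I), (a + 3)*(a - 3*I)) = a - 3*I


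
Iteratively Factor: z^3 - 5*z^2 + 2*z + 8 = (z - 2)*(z^2 - 3*z - 4) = (z - 2)*(z + 1)*(z - 4)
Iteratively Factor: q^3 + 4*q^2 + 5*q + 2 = (q + 1)*(q^2 + 3*q + 2) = (q + 1)^2*(q + 2)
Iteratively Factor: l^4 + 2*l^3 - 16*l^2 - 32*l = (l + 4)*(l^3 - 2*l^2 - 8*l) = (l - 4)*(l + 4)*(l^2 + 2*l) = l*(l - 4)*(l + 4)*(l + 2)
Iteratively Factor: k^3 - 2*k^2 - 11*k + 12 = (k - 4)*(k^2 + 2*k - 3) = (k - 4)*(k + 3)*(k - 1)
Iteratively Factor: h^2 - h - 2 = (h + 1)*(h - 2)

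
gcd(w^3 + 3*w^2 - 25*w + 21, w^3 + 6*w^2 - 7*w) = w^2 + 6*w - 7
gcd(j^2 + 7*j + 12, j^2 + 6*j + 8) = j + 4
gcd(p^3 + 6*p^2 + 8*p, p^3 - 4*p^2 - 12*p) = p^2 + 2*p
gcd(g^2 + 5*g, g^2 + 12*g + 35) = g + 5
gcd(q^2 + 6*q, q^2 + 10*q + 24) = q + 6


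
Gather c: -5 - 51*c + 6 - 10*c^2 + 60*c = -10*c^2 + 9*c + 1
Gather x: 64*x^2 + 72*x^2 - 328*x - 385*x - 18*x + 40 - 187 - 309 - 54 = 136*x^2 - 731*x - 510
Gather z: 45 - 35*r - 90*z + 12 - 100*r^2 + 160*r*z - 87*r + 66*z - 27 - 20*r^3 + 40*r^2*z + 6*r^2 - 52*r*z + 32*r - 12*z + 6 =-20*r^3 - 94*r^2 - 90*r + z*(40*r^2 + 108*r - 36) + 36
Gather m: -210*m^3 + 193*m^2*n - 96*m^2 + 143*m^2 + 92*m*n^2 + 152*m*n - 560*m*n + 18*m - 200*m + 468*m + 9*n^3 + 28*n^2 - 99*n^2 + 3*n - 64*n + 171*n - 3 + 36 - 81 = -210*m^3 + m^2*(193*n + 47) + m*(92*n^2 - 408*n + 286) + 9*n^3 - 71*n^2 + 110*n - 48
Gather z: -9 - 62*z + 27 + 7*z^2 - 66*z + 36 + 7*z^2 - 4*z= 14*z^2 - 132*z + 54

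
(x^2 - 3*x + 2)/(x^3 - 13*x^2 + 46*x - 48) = (x - 1)/(x^2 - 11*x + 24)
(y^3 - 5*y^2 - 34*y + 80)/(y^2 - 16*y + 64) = (y^2 + 3*y - 10)/(y - 8)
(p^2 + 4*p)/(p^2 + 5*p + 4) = p/(p + 1)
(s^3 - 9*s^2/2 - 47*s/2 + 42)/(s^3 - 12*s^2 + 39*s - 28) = (s^2 + 5*s/2 - 6)/(s^2 - 5*s + 4)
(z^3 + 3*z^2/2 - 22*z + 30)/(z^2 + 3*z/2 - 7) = (2*z^2 + 7*z - 30)/(2*z + 7)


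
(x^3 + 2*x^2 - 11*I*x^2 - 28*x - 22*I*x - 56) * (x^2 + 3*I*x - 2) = x^5 + 2*x^4 - 8*I*x^4 + 3*x^3 - 16*I*x^3 + 6*x^2 - 62*I*x^2 + 56*x - 124*I*x + 112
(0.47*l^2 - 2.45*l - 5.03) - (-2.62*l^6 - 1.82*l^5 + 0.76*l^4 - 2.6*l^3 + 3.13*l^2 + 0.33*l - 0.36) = 2.62*l^6 + 1.82*l^5 - 0.76*l^4 + 2.6*l^3 - 2.66*l^2 - 2.78*l - 4.67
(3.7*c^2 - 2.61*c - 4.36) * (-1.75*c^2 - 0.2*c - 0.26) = -6.475*c^4 + 3.8275*c^3 + 7.19*c^2 + 1.5506*c + 1.1336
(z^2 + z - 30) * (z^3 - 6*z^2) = z^5 - 5*z^4 - 36*z^3 + 180*z^2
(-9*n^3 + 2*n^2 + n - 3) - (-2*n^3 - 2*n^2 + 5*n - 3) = -7*n^3 + 4*n^2 - 4*n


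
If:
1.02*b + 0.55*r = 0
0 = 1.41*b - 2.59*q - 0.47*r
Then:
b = -0.53921568627451*r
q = -0.475017033840563*r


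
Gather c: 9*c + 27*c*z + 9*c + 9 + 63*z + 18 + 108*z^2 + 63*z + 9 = c*(27*z + 18) + 108*z^2 + 126*z + 36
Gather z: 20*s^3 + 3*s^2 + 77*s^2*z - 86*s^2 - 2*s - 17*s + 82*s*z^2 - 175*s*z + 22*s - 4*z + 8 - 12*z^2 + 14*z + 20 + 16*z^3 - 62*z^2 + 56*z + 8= 20*s^3 - 83*s^2 + 3*s + 16*z^3 + z^2*(82*s - 74) + z*(77*s^2 - 175*s + 66) + 36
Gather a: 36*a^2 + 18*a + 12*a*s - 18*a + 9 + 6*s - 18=36*a^2 + 12*a*s + 6*s - 9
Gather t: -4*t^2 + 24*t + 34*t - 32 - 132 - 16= -4*t^2 + 58*t - 180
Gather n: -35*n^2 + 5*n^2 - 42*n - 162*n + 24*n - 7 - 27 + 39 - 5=-30*n^2 - 180*n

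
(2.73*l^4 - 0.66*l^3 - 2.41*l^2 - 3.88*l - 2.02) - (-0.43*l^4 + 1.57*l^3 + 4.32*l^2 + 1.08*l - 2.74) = 3.16*l^4 - 2.23*l^3 - 6.73*l^2 - 4.96*l + 0.72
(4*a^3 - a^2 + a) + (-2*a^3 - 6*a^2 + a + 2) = 2*a^3 - 7*a^2 + 2*a + 2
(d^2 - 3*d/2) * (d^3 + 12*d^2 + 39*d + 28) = d^5 + 21*d^4/2 + 21*d^3 - 61*d^2/2 - 42*d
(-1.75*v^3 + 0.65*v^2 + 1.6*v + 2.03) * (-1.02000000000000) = 1.785*v^3 - 0.663*v^2 - 1.632*v - 2.0706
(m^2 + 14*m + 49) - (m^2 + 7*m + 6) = 7*m + 43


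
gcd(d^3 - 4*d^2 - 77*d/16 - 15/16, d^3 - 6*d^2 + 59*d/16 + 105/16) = d^2 - 17*d/4 - 15/4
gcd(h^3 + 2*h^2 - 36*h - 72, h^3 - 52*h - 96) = h^2 + 8*h + 12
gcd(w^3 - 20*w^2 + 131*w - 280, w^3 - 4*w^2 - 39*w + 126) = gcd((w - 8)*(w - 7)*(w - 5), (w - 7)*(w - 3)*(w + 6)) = w - 7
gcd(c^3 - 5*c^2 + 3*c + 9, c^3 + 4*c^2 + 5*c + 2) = c + 1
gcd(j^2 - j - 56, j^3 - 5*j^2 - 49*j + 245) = j + 7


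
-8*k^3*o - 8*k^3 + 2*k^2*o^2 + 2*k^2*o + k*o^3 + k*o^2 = (-2*k + o)*(4*k + o)*(k*o + k)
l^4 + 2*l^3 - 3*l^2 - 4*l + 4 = (l - 1)^2*(l + 2)^2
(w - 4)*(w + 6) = w^2 + 2*w - 24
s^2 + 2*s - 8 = (s - 2)*(s + 4)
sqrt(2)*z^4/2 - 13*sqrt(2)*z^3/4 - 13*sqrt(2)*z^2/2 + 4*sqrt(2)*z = z*(z - 8)*(z - 1/2)*(sqrt(2)*z/2 + sqrt(2))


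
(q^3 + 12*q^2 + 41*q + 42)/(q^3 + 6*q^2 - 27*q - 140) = (q^2 + 5*q + 6)/(q^2 - q - 20)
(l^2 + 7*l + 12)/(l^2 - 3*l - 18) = (l + 4)/(l - 6)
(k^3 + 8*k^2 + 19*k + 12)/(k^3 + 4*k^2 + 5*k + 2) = (k^2 + 7*k + 12)/(k^2 + 3*k + 2)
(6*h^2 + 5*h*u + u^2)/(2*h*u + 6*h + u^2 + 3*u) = (3*h + u)/(u + 3)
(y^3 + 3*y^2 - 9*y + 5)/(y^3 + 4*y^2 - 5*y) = (y - 1)/y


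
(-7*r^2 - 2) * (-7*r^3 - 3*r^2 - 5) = 49*r^5 + 21*r^4 + 14*r^3 + 41*r^2 + 10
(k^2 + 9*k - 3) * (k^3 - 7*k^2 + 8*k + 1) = k^5 + 2*k^4 - 58*k^3 + 94*k^2 - 15*k - 3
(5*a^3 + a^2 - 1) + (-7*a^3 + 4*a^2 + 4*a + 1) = -2*a^3 + 5*a^2 + 4*a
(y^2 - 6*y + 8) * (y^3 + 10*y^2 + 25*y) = y^5 + 4*y^4 - 27*y^3 - 70*y^2 + 200*y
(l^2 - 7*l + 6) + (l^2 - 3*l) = 2*l^2 - 10*l + 6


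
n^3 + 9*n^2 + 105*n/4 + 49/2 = (n + 2)*(n + 7/2)^2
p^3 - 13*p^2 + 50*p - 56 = (p - 7)*(p - 4)*(p - 2)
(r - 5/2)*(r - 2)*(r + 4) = r^3 - r^2/2 - 13*r + 20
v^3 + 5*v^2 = v^2*(v + 5)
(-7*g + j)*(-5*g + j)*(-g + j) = -35*g^3 + 47*g^2*j - 13*g*j^2 + j^3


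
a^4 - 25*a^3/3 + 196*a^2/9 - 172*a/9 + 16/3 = (a - 4)*(a - 3)*(a - 2/3)^2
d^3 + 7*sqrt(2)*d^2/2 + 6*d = d*(d + 3*sqrt(2)/2)*(d + 2*sqrt(2))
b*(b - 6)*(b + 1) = b^3 - 5*b^2 - 6*b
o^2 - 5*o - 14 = (o - 7)*(o + 2)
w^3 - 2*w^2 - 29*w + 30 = (w - 6)*(w - 1)*(w + 5)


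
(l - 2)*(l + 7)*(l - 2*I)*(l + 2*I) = l^4 + 5*l^3 - 10*l^2 + 20*l - 56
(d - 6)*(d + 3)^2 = d^3 - 27*d - 54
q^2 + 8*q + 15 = (q + 3)*(q + 5)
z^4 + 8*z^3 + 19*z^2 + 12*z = z*(z + 1)*(z + 3)*(z + 4)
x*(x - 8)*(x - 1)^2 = x^4 - 10*x^3 + 17*x^2 - 8*x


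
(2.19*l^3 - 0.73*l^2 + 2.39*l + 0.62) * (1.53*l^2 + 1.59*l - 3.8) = 3.3507*l^5 + 2.3652*l^4 - 5.826*l^3 + 7.5227*l^2 - 8.0962*l - 2.356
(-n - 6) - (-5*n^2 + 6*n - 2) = 5*n^2 - 7*n - 4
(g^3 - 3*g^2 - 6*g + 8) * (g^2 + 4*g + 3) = g^5 + g^4 - 15*g^3 - 25*g^2 + 14*g + 24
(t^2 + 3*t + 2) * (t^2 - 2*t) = t^4 + t^3 - 4*t^2 - 4*t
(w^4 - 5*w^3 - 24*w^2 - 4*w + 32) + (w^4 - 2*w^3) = 2*w^4 - 7*w^3 - 24*w^2 - 4*w + 32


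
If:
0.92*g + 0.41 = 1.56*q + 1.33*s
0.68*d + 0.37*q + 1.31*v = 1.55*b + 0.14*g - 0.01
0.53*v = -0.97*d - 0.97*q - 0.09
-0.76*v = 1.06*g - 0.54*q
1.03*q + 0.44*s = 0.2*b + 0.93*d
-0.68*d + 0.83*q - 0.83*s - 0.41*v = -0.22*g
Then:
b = -149.89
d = 97.70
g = 165.31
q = 20.30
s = 90.85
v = -216.14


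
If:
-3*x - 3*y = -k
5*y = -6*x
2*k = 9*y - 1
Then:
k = 1/16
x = -5/48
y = 1/8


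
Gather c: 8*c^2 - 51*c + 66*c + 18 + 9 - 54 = 8*c^2 + 15*c - 27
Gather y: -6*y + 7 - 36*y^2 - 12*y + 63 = -36*y^2 - 18*y + 70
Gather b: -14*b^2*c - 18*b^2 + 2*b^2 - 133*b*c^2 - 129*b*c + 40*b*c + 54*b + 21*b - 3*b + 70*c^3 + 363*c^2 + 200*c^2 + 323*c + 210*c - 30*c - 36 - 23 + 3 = b^2*(-14*c - 16) + b*(-133*c^2 - 89*c + 72) + 70*c^3 + 563*c^2 + 503*c - 56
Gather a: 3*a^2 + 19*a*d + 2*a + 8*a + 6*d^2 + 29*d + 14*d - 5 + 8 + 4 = 3*a^2 + a*(19*d + 10) + 6*d^2 + 43*d + 7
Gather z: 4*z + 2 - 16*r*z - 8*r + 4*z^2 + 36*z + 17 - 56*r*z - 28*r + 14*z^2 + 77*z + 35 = -36*r + 18*z^2 + z*(117 - 72*r) + 54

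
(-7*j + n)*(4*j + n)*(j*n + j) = -28*j^3*n - 28*j^3 - 3*j^2*n^2 - 3*j^2*n + j*n^3 + j*n^2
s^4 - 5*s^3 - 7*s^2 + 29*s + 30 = (s - 5)*(s - 3)*(s + 1)*(s + 2)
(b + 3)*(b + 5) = b^2 + 8*b + 15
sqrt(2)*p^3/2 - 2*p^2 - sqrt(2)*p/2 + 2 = (p - 1)*(p - 2*sqrt(2))*(sqrt(2)*p/2 + sqrt(2)/2)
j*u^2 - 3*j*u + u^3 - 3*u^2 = u*(j + u)*(u - 3)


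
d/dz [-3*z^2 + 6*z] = 6 - 6*z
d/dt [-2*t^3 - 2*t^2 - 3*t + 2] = -6*t^2 - 4*t - 3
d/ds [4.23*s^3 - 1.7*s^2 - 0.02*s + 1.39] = 12.69*s^2 - 3.4*s - 0.02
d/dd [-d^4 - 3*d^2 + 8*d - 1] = -4*d^3 - 6*d + 8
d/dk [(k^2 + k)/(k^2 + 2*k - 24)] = (k^2 - 48*k - 24)/(k^4 + 4*k^3 - 44*k^2 - 96*k + 576)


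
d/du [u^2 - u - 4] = 2*u - 1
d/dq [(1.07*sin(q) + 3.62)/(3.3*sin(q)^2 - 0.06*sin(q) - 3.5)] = (-23.892*sin(q) + 1.7655*cos(2*q) - 5.2933)*cos(q)/(-3.3*sin(q)^2 + 0.06*sin(q) + 3.5)^2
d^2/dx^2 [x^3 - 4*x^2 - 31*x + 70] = 6*x - 8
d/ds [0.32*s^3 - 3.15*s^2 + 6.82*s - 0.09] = 0.96*s^2 - 6.3*s + 6.82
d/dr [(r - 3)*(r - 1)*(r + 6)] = 3*r^2 + 4*r - 21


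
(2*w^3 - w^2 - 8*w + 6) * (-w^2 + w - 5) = -2*w^5 + 3*w^4 - 3*w^3 - 9*w^2 + 46*w - 30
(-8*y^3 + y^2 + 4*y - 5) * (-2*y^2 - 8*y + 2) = 16*y^5 + 62*y^4 - 32*y^3 - 20*y^2 + 48*y - 10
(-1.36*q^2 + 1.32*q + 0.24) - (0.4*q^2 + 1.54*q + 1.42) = -1.76*q^2 - 0.22*q - 1.18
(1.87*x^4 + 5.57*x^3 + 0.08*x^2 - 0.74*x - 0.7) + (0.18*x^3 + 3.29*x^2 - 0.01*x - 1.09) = 1.87*x^4 + 5.75*x^3 + 3.37*x^2 - 0.75*x - 1.79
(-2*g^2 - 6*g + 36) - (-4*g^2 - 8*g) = 2*g^2 + 2*g + 36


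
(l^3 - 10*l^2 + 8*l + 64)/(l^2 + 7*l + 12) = (l^3 - 10*l^2 + 8*l + 64)/(l^2 + 7*l + 12)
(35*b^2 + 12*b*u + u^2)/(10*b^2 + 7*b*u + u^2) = (7*b + u)/(2*b + u)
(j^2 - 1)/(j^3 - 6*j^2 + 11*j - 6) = (j + 1)/(j^2 - 5*j + 6)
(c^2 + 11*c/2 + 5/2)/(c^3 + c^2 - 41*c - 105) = (c + 1/2)/(c^2 - 4*c - 21)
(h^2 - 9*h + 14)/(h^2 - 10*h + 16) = (h - 7)/(h - 8)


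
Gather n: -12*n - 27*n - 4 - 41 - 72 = -39*n - 117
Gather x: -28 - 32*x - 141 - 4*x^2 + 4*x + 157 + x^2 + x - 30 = -3*x^2 - 27*x - 42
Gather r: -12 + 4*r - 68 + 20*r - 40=24*r - 120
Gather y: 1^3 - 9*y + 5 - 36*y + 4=10 - 45*y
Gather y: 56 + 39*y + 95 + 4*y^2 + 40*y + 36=4*y^2 + 79*y + 187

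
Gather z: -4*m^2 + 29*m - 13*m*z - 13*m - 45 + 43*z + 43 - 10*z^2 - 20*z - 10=-4*m^2 + 16*m - 10*z^2 + z*(23 - 13*m) - 12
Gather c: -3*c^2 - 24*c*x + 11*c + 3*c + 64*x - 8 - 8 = -3*c^2 + c*(14 - 24*x) + 64*x - 16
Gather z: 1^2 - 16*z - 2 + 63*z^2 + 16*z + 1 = 63*z^2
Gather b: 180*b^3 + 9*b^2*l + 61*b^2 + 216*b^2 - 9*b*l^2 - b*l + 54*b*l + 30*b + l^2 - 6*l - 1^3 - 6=180*b^3 + b^2*(9*l + 277) + b*(-9*l^2 + 53*l + 30) + l^2 - 6*l - 7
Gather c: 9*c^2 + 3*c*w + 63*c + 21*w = 9*c^2 + c*(3*w + 63) + 21*w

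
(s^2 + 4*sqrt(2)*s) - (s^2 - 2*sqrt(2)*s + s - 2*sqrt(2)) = -s + 6*sqrt(2)*s + 2*sqrt(2)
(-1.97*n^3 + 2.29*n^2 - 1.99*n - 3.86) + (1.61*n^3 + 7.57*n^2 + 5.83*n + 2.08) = -0.36*n^3 + 9.86*n^2 + 3.84*n - 1.78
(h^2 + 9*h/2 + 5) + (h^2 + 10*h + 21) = 2*h^2 + 29*h/2 + 26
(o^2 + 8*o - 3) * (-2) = -2*o^2 - 16*o + 6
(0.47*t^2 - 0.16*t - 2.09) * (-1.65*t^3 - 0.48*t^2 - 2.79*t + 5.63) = -0.7755*t^5 + 0.0384*t^4 + 2.214*t^3 + 4.0957*t^2 + 4.9303*t - 11.7667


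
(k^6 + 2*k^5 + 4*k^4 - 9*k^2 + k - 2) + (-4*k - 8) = k^6 + 2*k^5 + 4*k^4 - 9*k^2 - 3*k - 10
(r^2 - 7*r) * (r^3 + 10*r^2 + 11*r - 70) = r^5 + 3*r^4 - 59*r^3 - 147*r^2 + 490*r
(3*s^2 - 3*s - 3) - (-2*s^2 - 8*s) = 5*s^2 + 5*s - 3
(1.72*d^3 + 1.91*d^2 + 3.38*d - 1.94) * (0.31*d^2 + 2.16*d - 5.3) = 0.5332*d^5 + 4.3073*d^4 - 3.9426*d^3 - 3.4236*d^2 - 22.1044*d + 10.282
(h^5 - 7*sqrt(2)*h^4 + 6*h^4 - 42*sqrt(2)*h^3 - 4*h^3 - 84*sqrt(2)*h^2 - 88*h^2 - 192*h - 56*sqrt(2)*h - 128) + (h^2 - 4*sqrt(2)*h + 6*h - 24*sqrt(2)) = h^5 - 7*sqrt(2)*h^4 + 6*h^4 - 42*sqrt(2)*h^3 - 4*h^3 - 84*sqrt(2)*h^2 - 87*h^2 - 186*h - 60*sqrt(2)*h - 128 - 24*sqrt(2)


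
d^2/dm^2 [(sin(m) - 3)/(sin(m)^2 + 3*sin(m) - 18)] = (6*sin(m) + cos(m)^2 + 1)/(sin(m) + 6)^3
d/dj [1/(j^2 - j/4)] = 4*(1 - 8*j)/(j^2*(4*j - 1)^2)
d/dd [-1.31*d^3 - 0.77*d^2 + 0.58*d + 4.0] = -3.93*d^2 - 1.54*d + 0.58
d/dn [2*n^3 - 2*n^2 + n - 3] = 6*n^2 - 4*n + 1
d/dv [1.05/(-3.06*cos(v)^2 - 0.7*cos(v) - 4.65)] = -(6.426*cos(v) + 0.735)*sin(v)/(3.06*cos(v)^2 + 0.7*cos(v) + 4.65)^2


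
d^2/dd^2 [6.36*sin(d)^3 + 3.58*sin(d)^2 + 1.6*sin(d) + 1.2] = -6.37*sin(d) + 14.31*sin(3*d) + 7.16*cos(2*d)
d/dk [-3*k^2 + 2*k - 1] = 2 - 6*k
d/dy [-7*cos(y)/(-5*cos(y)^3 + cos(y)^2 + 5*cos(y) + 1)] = 7*(10*cos(y)^3 - cos(y)^2 + 1)*sin(y)/(5*sin(y)^2*cos(y) - sin(y)^2 + 2)^2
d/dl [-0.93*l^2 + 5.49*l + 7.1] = 5.49 - 1.86*l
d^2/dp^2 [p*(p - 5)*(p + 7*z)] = 6*p + 14*z - 10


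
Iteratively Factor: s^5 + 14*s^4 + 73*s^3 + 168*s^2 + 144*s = (s)*(s^4 + 14*s^3 + 73*s^2 + 168*s + 144) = s*(s + 3)*(s^3 + 11*s^2 + 40*s + 48) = s*(s + 3)^2*(s^2 + 8*s + 16) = s*(s + 3)^2*(s + 4)*(s + 4)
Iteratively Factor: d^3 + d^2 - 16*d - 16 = (d + 4)*(d^2 - 3*d - 4) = (d - 4)*(d + 4)*(d + 1)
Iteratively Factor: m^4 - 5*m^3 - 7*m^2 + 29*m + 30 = (m - 3)*(m^3 - 2*m^2 - 13*m - 10) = (m - 3)*(m + 2)*(m^2 - 4*m - 5) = (m - 5)*(m - 3)*(m + 2)*(m + 1)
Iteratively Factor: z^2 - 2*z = (z - 2)*(z)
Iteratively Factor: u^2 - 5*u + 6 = (u - 2)*(u - 3)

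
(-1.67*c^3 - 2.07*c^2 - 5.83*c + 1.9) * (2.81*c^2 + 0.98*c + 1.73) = -4.6927*c^5 - 7.4533*c^4 - 21.3*c^3 - 3.9555*c^2 - 8.2239*c + 3.287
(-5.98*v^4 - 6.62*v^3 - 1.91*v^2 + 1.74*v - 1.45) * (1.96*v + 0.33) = -11.7208*v^5 - 14.9486*v^4 - 5.9282*v^3 + 2.7801*v^2 - 2.2678*v - 0.4785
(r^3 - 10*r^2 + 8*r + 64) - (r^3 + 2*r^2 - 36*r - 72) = -12*r^2 + 44*r + 136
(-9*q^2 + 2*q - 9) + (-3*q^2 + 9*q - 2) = -12*q^2 + 11*q - 11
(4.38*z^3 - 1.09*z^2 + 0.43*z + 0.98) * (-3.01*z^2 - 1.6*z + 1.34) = -13.1838*z^5 - 3.7271*z^4 + 6.3189*z^3 - 5.0984*z^2 - 0.9918*z + 1.3132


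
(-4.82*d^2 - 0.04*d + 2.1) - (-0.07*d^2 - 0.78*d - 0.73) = -4.75*d^2 + 0.74*d + 2.83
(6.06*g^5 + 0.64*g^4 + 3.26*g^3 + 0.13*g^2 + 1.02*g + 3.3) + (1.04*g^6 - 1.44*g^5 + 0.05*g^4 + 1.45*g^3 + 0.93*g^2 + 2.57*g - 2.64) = 1.04*g^6 + 4.62*g^5 + 0.69*g^4 + 4.71*g^3 + 1.06*g^2 + 3.59*g + 0.66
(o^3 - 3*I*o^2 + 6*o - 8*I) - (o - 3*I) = o^3 - 3*I*o^2 + 5*o - 5*I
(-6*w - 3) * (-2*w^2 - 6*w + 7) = 12*w^3 + 42*w^2 - 24*w - 21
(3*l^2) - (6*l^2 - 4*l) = -3*l^2 + 4*l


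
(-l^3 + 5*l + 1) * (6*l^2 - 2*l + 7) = -6*l^5 + 2*l^4 + 23*l^3 - 4*l^2 + 33*l + 7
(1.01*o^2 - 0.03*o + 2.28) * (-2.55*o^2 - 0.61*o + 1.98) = -2.5755*o^4 - 0.5396*o^3 - 3.7959*o^2 - 1.4502*o + 4.5144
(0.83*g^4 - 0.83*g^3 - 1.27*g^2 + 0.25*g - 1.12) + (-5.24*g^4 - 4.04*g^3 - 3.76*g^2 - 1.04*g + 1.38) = -4.41*g^4 - 4.87*g^3 - 5.03*g^2 - 0.79*g + 0.26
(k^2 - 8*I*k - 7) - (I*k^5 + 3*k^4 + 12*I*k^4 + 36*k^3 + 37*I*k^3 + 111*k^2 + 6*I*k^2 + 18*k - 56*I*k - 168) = -I*k^5 - 3*k^4 - 12*I*k^4 - 36*k^3 - 37*I*k^3 - 110*k^2 - 6*I*k^2 - 18*k + 48*I*k + 161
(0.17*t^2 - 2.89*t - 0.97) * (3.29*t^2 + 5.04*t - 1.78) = 0.5593*t^4 - 8.6513*t^3 - 18.0595*t^2 + 0.255400000000001*t + 1.7266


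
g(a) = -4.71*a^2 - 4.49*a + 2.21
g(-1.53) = -1.95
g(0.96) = -6.44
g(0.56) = -1.78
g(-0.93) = 2.31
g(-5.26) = -104.49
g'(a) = -9.42*a - 4.49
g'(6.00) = -61.01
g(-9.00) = -338.89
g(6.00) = -194.29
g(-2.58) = -17.56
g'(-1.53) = 9.92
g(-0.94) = 2.27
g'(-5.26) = 45.06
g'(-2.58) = 19.81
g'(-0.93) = 4.27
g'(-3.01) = 23.86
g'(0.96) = -13.53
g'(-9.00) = 80.29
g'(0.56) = -9.77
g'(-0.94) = 4.36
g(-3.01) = -26.95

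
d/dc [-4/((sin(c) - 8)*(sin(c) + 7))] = 4*(sin(2*c) - cos(c))/((sin(c) - 8)^2*(sin(c) + 7)^2)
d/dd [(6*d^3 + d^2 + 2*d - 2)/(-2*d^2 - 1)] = 2*(-6*d^4 - 7*d^2 - 5*d - 1)/(4*d^4 + 4*d^2 + 1)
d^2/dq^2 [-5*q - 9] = 0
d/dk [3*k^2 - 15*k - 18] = 6*k - 15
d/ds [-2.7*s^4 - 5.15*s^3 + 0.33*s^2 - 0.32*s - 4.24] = -10.8*s^3 - 15.45*s^2 + 0.66*s - 0.32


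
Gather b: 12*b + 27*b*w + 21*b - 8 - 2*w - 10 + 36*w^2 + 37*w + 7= b*(27*w + 33) + 36*w^2 + 35*w - 11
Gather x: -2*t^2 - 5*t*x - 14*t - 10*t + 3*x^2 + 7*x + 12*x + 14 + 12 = -2*t^2 - 24*t + 3*x^2 + x*(19 - 5*t) + 26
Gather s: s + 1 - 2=s - 1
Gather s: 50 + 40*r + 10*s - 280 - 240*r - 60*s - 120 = -200*r - 50*s - 350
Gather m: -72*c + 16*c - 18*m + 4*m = -56*c - 14*m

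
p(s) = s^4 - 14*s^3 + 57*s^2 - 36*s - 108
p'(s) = 4*s^3 - 42*s^2 + 114*s - 36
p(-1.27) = 60.93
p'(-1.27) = -256.72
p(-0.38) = -85.30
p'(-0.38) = -85.60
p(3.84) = 18.97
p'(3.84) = 8.94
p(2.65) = -14.34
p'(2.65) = 45.59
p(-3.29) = 1243.13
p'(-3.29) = -1008.12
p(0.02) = -108.70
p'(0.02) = -33.74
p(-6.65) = 8724.83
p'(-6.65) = -3827.76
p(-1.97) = 306.23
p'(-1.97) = -454.16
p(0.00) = -108.00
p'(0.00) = -36.00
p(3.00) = 0.00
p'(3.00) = 36.00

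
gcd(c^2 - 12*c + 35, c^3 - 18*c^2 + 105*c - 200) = c - 5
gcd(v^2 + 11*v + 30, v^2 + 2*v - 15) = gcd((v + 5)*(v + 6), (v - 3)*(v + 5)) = v + 5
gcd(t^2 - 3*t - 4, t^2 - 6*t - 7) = t + 1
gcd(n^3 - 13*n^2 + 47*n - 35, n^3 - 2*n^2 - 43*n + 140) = n - 5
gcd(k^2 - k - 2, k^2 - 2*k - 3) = k + 1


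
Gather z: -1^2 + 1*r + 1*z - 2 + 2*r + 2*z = 3*r + 3*z - 3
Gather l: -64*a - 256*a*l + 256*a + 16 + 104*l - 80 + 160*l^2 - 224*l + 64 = 192*a + 160*l^2 + l*(-256*a - 120)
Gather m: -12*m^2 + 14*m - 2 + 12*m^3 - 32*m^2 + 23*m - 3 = 12*m^3 - 44*m^2 + 37*m - 5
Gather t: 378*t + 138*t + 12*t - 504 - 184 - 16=528*t - 704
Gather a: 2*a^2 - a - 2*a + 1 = 2*a^2 - 3*a + 1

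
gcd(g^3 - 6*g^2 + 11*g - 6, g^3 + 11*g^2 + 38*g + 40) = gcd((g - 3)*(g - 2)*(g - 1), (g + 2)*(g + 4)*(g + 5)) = 1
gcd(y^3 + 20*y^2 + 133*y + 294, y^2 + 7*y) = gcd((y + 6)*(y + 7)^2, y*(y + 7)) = y + 7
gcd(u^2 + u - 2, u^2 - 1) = u - 1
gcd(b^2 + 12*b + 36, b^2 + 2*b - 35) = 1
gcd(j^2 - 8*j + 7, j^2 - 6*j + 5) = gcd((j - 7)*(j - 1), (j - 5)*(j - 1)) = j - 1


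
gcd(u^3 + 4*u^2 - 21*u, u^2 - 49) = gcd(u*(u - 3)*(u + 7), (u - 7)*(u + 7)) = u + 7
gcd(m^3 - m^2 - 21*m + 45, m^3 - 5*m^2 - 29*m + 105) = m^2 + 2*m - 15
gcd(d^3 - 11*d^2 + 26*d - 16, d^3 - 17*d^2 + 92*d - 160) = d - 8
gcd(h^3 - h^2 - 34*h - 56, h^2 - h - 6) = h + 2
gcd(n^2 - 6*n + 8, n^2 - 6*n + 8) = n^2 - 6*n + 8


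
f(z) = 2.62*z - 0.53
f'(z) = 2.62000000000000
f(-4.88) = -13.32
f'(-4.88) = 2.62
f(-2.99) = -8.36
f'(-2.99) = 2.62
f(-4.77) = -13.03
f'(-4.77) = 2.62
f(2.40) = 5.76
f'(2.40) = 2.62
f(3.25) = 7.98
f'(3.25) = 2.62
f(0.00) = -0.53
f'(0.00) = 2.62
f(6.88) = 17.50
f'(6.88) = 2.62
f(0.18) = -0.06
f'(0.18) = 2.62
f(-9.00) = -24.11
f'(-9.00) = 2.62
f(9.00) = 23.05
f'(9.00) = 2.62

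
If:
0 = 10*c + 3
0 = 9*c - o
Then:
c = -3/10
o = -27/10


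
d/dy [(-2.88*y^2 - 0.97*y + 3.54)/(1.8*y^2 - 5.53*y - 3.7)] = (17.6724*y^2 + 8.568*y + 23.1652)/(3.24*y^4 - 19.908*y^3 + 17.2609*y^2 + 40.922*y + 13.69)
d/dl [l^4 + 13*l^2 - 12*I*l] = 4*l^3 + 26*l - 12*I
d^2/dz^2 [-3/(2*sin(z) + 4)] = 3*(sin(z)^2 - 2*sin(z) - 2)/(2*(sin(z) + 2)^3)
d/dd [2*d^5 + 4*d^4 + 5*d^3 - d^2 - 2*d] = 10*d^4 + 16*d^3 + 15*d^2 - 2*d - 2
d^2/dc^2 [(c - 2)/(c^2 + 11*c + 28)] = 2*((c - 2)*(2*c + 11)^2 - 3*(c + 3)*(c^2 + 11*c + 28))/(c^2 + 11*c + 28)^3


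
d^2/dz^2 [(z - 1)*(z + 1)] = 2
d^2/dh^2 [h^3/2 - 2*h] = 3*h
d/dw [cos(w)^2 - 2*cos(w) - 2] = 2*(1 - cos(w))*sin(w)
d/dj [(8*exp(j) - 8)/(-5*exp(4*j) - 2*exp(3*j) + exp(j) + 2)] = 8*(-(1 - exp(j))*(20*exp(3*j) + 6*exp(2*j) - 1) - 5*exp(4*j) - 2*exp(3*j) + exp(j) + 2)*exp(j)/(5*exp(4*j) + 2*exp(3*j) - exp(j) - 2)^2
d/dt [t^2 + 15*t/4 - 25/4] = 2*t + 15/4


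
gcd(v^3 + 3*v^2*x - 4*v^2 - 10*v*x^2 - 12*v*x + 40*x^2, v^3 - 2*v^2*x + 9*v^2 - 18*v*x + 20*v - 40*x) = -v + 2*x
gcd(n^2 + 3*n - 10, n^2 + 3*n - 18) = 1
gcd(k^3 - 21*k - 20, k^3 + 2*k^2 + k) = k + 1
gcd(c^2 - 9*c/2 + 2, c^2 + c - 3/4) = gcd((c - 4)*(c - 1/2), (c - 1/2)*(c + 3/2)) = c - 1/2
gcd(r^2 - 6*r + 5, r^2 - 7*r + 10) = r - 5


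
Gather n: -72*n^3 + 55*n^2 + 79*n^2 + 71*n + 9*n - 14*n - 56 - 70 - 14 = -72*n^3 + 134*n^2 + 66*n - 140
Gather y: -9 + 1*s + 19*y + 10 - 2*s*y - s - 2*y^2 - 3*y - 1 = -2*y^2 + y*(16 - 2*s)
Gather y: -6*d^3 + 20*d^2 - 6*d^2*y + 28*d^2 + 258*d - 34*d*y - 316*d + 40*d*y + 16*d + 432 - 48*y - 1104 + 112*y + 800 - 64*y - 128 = -6*d^3 + 48*d^2 - 42*d + y*(-6*d^2 + 6*d)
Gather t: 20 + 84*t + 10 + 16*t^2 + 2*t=16*t^2 + 86*t + 30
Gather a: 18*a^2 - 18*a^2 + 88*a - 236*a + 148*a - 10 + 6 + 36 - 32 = 0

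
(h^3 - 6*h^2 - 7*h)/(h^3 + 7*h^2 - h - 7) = h*(h - 7)/(h^2 + 6*h - 7)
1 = 1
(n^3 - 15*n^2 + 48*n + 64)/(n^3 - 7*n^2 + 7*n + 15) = (n^2 - 16*n + 64)/(n^2 - 8*n + 15)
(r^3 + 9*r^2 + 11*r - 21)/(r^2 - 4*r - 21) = (r^2 + 6*r - 7)/(r - 7)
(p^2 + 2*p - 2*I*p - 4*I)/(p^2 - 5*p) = (p^2 + 2*p*(1 - I) - 4*I)/(p*(p - 5))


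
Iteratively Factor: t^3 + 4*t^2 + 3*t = (t + 3)*(t^2 + t) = t*(t + 3)*(t + 1)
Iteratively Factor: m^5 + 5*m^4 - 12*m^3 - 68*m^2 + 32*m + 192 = (m + 4)*(m^4 + m^3 - 16*m^2 - 4*m + 48) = (m + 2)*(m + 4)*(m^3 - m^2 - 14*m + 24) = (m - 2)*(m + 2)*(m + 4)*(m^2 + m - 12) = (m - 3)*(m - 2)*(m + 2)*(m + 4)*(m + 4)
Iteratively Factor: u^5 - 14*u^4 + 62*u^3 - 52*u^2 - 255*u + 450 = (u - 5)*(u^4 - 9*u^3 + 17*u^2 + 33*u - 90) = (u - 5)*(u + 2)*(u^3 - 11*u^2 + 39*u - 45) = (u - 5)*(u - 3)*(u + 2)*(u^2 - 8*u + 15) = (u - 5)*(u - 3)^2*(u + 2)*(u - 5)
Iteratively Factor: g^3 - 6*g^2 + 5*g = (g - 5)*(g^2 - g) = (g - 5)*(g - 1)*(g)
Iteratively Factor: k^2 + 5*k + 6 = (k + 2)*(k + 3)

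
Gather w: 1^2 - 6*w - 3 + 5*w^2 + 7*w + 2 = 5*w^2 + w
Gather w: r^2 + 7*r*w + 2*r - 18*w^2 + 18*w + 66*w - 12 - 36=r^2 + 2*r - 18*w^2 + w*(7*r + 84) - 48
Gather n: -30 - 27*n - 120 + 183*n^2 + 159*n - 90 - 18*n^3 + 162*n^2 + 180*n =-18*n^3 + 345*n^2 + 312*n - 240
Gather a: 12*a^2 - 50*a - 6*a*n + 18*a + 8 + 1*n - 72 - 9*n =12*a^2 + a*(-6*n - 32) - 8*n - 64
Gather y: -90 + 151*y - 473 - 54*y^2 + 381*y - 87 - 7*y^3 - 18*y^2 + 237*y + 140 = -7*y^3 - 72*y^2 + 769*y - 510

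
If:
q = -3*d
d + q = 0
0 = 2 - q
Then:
No Solution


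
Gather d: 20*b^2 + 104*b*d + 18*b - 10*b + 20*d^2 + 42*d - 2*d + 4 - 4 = 20*b^2 + 8*b + 20*d^2 + d*(104*b + 40)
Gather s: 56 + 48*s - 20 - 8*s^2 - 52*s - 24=-8*s^2 - 4*s + 12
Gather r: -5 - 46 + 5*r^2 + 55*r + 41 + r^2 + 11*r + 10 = 6*r^2 + 66*r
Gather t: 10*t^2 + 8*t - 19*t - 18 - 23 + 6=10*t^2 - 11*t - 35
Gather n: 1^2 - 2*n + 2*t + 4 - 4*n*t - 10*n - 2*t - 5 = n*(-4*t - 12)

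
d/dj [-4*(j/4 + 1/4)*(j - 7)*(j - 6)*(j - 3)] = -4*j^3 + 45*j^2 - 130*j + 45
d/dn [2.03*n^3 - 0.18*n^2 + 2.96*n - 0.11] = 6.09*n^2 - 0.36*n + 2.96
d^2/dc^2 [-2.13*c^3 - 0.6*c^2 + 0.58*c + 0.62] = -12.78*c - 1.2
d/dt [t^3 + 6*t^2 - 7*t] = 3*t^2 + 12*t - 7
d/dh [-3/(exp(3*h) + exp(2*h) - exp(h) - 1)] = (9*exp(2*h) + 6*exp(h) - 3)*exp(h)/(exp(3*h) + exp(2*h) - exp(h) - 1)^2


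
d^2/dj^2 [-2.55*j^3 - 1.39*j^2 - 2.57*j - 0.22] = -15.3*j - 2.78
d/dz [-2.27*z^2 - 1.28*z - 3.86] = -4.54*z - 1.28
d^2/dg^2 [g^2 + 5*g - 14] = 2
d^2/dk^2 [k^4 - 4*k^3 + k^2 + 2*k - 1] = 12*k^2 - 24*k + 2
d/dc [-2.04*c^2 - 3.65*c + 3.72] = -4.08*c - 3.65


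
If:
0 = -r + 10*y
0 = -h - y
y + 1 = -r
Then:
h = 1/11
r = -10/11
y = -1/11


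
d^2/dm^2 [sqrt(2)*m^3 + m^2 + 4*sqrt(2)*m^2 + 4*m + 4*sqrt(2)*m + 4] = 6*sqrt(2)*m + 2 + 8*sqrt(2)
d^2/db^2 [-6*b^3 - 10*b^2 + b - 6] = -36*b - 20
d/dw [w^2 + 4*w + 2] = 2*w + 4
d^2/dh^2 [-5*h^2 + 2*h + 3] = -10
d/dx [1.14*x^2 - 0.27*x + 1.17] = 2.28*x - 0.27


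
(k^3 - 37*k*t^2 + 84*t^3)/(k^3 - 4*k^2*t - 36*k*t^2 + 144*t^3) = (-k^2 - 4*k*t + 21*t^2)/(-k^2 + 36*t^2)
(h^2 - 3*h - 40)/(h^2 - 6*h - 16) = (h + 5)/(h + 2)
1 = 1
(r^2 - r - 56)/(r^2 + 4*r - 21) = (r - 8)/(r - 3)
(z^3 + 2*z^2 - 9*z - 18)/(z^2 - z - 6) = z + 3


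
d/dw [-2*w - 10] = -2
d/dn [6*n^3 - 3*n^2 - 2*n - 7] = 18*n^2 - 6*n - 2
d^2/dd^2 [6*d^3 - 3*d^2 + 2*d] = 36*d - 6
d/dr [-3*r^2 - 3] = -6*r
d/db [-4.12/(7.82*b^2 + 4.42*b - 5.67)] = (64.4368*b + 18.2104)/(7.82*b^2 + 4.42*b - 5.67)^2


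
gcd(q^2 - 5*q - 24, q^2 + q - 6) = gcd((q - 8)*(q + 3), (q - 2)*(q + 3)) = q + 3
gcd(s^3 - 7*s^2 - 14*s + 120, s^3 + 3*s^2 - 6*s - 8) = s + 4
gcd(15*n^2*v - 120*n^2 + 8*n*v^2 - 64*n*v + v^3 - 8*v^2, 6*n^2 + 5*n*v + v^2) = 3*n + v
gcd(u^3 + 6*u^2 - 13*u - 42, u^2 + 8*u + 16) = 1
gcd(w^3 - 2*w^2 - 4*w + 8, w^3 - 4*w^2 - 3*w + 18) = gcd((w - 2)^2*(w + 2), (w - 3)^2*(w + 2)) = w + 2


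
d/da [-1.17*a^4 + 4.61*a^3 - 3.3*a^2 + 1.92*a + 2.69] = -4.68*a^3 + 13.83*a^2 - 6.6*a + 1.92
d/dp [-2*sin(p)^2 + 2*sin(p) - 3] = -2*sin(2*p) + 2*cos(p)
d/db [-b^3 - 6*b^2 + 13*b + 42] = -3*b^2 - 12*b + 13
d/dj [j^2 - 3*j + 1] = 2*j - 3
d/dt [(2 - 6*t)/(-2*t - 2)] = 4/(t + 1)^2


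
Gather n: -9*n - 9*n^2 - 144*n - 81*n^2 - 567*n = -90*n^2 - 720*n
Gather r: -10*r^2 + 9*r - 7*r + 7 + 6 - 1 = -10*r^2 + 2*r + 12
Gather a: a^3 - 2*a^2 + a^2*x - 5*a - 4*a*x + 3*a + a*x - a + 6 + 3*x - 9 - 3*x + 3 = a^3 + a^2*(x - 2) + a*(-3*x - 3)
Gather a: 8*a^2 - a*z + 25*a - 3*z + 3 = 8*a^2 + a*(25 - z) - 3*z + 3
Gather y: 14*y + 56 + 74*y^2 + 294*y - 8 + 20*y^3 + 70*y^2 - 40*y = 20*y^3 + 144*y^2 + 268*y + 48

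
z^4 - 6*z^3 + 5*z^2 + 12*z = z*(z - 4)*(z - 3)*(z + 1)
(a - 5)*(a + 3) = a^2 - 2*a - 15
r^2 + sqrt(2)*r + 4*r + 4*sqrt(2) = (r + 4)*(r + sqrt(2))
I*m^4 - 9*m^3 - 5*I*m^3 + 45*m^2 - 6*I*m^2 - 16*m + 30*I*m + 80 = (m - 5)*(m + 2*I)*(m + 8*I)*(I*m + 1)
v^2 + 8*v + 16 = (v + 4)^2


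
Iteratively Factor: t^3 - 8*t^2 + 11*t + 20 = (t + 1)*(t^2 - 9*t + 20) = (t - 5)*(t + 1)*(t - 4)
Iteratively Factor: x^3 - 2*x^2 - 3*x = (x)*(x^2 - 2*x - 3) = x*(x - 3)*(x + 1)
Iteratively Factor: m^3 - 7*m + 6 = (m - 1)*(m^2 + m - 6) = (m - 2)*(m - 1)*(m + 3)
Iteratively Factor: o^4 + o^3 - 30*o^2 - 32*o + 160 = (o - 5)*(o^3 + 6*o^2 - 32) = (o - 5)*(o + 4)*(o^2 + 2*o - 8) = (o - 5)*(o - 2)*(o + 4)*(o + 4)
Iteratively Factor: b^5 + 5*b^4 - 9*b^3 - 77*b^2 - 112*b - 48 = (b + 1)*(b^4 + 4*b^3 - 13*b^2 - 64*b - 48) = (b - 4)*(b + 1)*(b^3 + 8*b^2 + 19*b + 12) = (b - 4)*(b + 1)*(b + 3)*(b^2 + 5*b + 4) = (b - 4)*(b + 1)^2*(b + 3)*(b + 4)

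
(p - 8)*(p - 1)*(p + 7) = p^3 - 2*p^2 - 55*p + 56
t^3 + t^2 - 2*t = t*(t - 1)*(t + 2)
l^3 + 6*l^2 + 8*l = l*(l + 2)*(l + 4)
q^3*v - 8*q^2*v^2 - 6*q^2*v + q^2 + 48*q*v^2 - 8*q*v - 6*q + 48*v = (q - 6)*(q - 8*v)*(q*v + 1)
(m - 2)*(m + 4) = m^2 + 2*m - 8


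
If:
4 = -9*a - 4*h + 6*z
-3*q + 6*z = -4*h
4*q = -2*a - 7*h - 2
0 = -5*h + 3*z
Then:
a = -344/729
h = -10/243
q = -140/729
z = -50/729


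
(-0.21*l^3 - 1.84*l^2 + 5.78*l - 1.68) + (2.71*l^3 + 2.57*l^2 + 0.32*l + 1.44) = 2.5*l^3 + 0.73*l^2 + 6.1*l - 0.24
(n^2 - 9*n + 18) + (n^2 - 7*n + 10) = 2*n^2 - 16*n + 28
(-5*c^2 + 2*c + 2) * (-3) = 15*c^2 - 6*c - 6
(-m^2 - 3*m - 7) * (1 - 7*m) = 7*m^3 + 20*m^2 + 46*m - 7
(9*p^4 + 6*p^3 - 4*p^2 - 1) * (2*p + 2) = 18*p^5 + 30*p^4 + 4*p^3 - 8*p^2 - 2*p - 2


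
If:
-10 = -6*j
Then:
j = 5/3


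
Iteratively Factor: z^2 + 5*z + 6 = (z + 2)*(z + 3)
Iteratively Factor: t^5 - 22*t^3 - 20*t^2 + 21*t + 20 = (t + 4)*(t^4 - 4*t^3 - 6*t^2 + 4*t + 5) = (t + 1)*(t + 4)*(t^3 - 5*t^2 - t + 5) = (t - 1)*(t + 1)*(t + 4)*(t^2 - 4*t - 5) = (t - 5)*(t - 1)*(t + 1)*(t + 4)*(t + 1)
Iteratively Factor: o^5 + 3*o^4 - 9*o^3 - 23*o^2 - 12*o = (o + 4)*(o^4 - o^3 - 5*o^2 - 3*o) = o*(o + 4)*(o^3 - o^2 - 5*o - 3) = o*(o + 1)*(o + 4)*(o^2 - 2*o - 3) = o*(o + 1)^2*(o + 4)*(o - 3)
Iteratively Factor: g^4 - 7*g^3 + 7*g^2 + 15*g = (g + 1)*(g^3 - 8*g^2 + 15*g) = g*(g + 1)*(g^2 - 8*g + 15) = g*(g - 5)*(g + 1)*(g - 3)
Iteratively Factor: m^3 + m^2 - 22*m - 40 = (m + 4)*(m^2 - 3*m - 10) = (m - 5)*(m + 4)*(m + 2)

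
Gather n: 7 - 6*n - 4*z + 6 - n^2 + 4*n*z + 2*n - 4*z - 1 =-n^2 + n*(4*z - 4) - 8*z + 12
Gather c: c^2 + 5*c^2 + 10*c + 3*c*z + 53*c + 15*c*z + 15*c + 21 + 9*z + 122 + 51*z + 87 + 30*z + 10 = 6*c^2 + c*(18*z + 78) + 90*z + 240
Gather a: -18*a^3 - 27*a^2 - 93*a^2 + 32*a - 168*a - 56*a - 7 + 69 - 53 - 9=-18*a^3 - 120*a^2 - 192*a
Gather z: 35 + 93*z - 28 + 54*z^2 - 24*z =54*z^2 + 69*z + 7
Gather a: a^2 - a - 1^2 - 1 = a^2 - a - 2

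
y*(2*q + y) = 2*q*y + y^2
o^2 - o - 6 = (o - 3)*(o + 2)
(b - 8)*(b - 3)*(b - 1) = b^3 - 12*b^2 + 35*b - 24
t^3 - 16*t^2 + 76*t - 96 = (t - 8)*(t - 6)*(t - 2)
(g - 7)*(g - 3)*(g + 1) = g^3 - 9*g^2 + 11*g + 21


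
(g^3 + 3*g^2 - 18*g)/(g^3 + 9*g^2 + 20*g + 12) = g*(g - 3)/(g^2 + 3*g + 2)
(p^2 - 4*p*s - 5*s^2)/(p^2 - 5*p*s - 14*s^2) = (-p^2 + 4*p*s + 5*s^2)/(-p^2 + 5*p*s + 14*s^2)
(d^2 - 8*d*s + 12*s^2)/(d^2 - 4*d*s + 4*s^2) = (-d + 6*s)/(-d + 2*s)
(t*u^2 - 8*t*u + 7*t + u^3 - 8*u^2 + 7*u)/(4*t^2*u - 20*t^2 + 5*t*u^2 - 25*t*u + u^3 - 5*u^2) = (u^2 - 8*u + 7)/(4*t*u - 20*t + u^2 - 5*u)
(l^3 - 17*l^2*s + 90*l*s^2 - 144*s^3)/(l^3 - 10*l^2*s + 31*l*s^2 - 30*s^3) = (l^2 - 14*l*s + 48*s^2)/(l^2 - 7*l*s + 10*s^2)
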